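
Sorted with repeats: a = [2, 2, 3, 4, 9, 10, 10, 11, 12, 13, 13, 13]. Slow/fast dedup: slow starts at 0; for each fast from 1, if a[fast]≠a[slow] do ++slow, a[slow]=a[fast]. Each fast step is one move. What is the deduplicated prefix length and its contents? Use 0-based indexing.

length 8; prefix = [2, 3, 4, 9, 10, 11, 12, 13]

slow=0 fast=1: a[fast]=2=a[slow] dup, fast++
slow=0 fast=2: a[fast]=3≠a[slow]=2 write a[1]=3, slow++,fast++
slow=1 fast=3: a[fast]=4≠a[slow]=3 write a[2]=4, slow++,fast++
slow=2 fast=4: a[fast]=9≠a[slow]=4 write a[3]=9, slow++,fast++
slow=3 fast=5: a[fast]=10≠a[slow]=9 write a[4]=10, slow++,fast++
slow=4 fast=6: a[fast]=10=a[slow] dup, fast++
slow=4 fast=7: a[fast]=11≠a[slow]=10 write a[5]=11, slow++,fast++
slow=5 fast=8: a[fast]=12≠a[slow]=11 write a[6]=12, slow++,fast++
slow=6 fast=9: a[fast]=13≠a[slow]=12 write a[7]=13, slow++,fast++
slow=7 fast=10: a[fast]=13=a[slow] dup, fast++
slow=7 fast=11: a[fast]=13=a[slow] dup, fast++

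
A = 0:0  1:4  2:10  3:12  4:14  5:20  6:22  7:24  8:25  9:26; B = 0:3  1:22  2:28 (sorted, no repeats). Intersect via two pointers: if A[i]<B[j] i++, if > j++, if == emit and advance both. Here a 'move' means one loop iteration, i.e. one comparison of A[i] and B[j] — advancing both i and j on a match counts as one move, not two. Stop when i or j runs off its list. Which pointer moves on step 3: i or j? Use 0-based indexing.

i

i=0 j=0: 0<3, i++
i=1 j=0: 4>3, j++
i=1 j=1: 4<22, i++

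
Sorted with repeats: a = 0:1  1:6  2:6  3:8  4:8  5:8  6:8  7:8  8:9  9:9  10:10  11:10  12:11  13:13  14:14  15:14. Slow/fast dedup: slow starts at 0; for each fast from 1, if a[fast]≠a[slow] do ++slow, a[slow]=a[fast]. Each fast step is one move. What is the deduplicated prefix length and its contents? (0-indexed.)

(s=0,f=1) a[fast]=6≠a[slow]=1 write a[1]=6 → slow++,fast++
(s=1,f=2) a[fast]=6=a[slow] dup → fast++
(s=1,f=3) a[fast]=8≠a[slow]=6 write a[2]=8 → slow++,fast++
(s=2,f=4) a[fast]=8=a[slow] dup → fast++
(s=2,f=5) a[fast]=8=a[slow] dup → fast++
(s=2,f=6) a[fast]=8=a[slow] dup → fast++
(s=2,f=7) a[fast]=8=a[slow] dup → fast++
(s=2,f=8) a[fast]=9≠a[slow]=8 write a[3]=9 → slow++,fast++
(s=3,f=9) a[fast]=9=a[slow] dup → fast++
(s=3,f=10) a[fast]=10≠a[slow]=9 write a[4]=10 → slow++,fast++
(s=4,f=11) a[fast]=10=a[slow] dup → fast++
(s=4,f=12) a[fast]=11≠a[slow]=10 write a[5]=11 → slow++,fast++
(s=5,f=13) a[fast]=13≠a[slow]=11 write a[6]=13 → slow++,fast++
(s=6,f=14) a[fast]=14≠a[slow]=13 write a[7]=14 → slow++,fast++
(s=7,f=15) a[fast]=14=a[slow] dup → fast++

length 8; prefix = [1, 6, 8, 9, 10, 11, 13, 14]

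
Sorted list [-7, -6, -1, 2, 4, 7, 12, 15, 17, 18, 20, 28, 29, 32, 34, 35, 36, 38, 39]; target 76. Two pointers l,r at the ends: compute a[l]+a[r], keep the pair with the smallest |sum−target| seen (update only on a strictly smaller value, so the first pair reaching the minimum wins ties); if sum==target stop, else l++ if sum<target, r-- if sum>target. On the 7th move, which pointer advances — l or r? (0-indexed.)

l

[0,18] -7+39=32 d=44 * → l++
[1,18] -6+39=33 d=43 * → l++
[2,18] -1+39=38 d=38 * → l++
[3,18] 2+39=41 d=35 * → l++
[4,18] 4+39=43 d=33 * → l++
[5,18] 7+39=46 d=30 * → l++
[6,18] 12+39=51 d=25 * → l++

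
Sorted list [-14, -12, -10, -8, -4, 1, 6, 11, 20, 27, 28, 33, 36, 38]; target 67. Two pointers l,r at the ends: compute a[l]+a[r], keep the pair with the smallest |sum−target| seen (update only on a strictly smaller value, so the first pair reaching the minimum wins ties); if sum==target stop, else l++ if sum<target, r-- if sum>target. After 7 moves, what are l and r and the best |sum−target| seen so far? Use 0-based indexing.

[0,13] -14+38=24 d=43 * → l++
[1,13] -12+38=26 d=41 * → l++
[2,13] -10+38=28 d=39 * → l++
[3,13] -8+38=30 d=37 * → l++
[4,13] -4+38=34 d=33 * → l++
[5,13] 1+38=39 d=28 * → l++
[6,13] 6+38=44 d=23 * → l++

l=7, r=13, best |Δ|=23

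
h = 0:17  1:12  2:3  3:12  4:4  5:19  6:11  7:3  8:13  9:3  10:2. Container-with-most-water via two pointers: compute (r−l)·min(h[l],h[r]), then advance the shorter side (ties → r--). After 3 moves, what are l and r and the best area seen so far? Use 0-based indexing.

l=0 r=10: min(17,2)*10=20 best=20 *, r--
l=0 r=9: min(17,3)*9=27 best=27 *, r--
l=0 r=8: min(17,13)*8=104 best=104 *, r--

l=0, r=7, best area=104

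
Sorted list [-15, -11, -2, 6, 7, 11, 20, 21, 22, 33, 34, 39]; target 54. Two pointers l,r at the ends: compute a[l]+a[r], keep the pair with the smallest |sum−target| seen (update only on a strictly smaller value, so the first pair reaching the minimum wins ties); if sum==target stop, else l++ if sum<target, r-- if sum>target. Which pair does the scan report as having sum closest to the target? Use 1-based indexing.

l=1 r=12: -15+39=24 d=30 *, l++
l=2 r=12: -11+39=28 d=26 *, l++
l=3 r=12: -2+39=37 d=17 *, l++
l=4 r=12: 6+39=45 d=9 *, l++
l=5 r=12: 7+39=46 d=8 *, l++
l=6 r=12: 11+39=50 d=4 *, l++
l=7 r=12: 20+39=59 d=5, r--
l=7 r=11: 20+34=54 d=0 *, stop

pair (20, 34) with sum 54 (|Δ|=0)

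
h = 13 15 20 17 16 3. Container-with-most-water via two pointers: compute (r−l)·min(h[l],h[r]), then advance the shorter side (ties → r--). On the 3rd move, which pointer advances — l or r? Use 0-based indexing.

l

l=0 r=5: min(13,3)*5=15 best=15 *, r--
l=0 r=4: min(13,16)*4=52 best=52 *, l++
l=1 r=4: min(15,16)*3=45 best=52, l++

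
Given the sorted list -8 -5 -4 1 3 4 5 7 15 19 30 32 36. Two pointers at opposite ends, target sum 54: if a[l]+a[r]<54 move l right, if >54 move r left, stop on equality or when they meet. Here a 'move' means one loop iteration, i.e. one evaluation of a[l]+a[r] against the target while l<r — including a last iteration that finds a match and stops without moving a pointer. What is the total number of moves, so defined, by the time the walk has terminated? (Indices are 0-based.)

l=0 r=12: -8+36=28 <54, l++
l=1 r=12: -5+36=31 <54, l++
l=2 r=12: -4+36=32 <54, l++
l=3 r=12: 1+36=37 <54, l++
l=4 r=12: 3+36=39 <54, l++
l=5 r=12: 4+36=40 <54, l++
l=6 r=12: 5+36=41 <54, l++
l=7 r=12: 7+36=43 <54, l++
l=8 r=12: 15+36=51 <54, l++
l=9 r=12: 19+36=55 >54, r--
l=9 r=11: 19+32=51 <54, l++
l=10 r=11: 30+32=62 >54, r--

12 moves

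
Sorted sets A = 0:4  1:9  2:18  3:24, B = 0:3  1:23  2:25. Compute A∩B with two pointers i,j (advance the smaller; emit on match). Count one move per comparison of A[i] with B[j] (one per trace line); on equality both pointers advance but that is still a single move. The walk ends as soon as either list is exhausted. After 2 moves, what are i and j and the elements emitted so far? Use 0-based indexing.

i=1, j=1, emitted=[]

i=0 j=0: 4>3, j++
i=0 j=1: 4<23, i++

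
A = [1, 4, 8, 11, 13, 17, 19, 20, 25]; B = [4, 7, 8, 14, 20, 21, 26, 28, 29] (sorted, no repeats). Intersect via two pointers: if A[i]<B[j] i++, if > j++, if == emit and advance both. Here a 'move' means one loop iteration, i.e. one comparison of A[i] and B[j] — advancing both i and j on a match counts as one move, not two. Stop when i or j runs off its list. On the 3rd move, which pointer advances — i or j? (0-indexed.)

i=0 j=0: 1<4, i++
i=1 j=0: 4==4 emit, i++,j++
i=2 j=1: 8>7, j++

j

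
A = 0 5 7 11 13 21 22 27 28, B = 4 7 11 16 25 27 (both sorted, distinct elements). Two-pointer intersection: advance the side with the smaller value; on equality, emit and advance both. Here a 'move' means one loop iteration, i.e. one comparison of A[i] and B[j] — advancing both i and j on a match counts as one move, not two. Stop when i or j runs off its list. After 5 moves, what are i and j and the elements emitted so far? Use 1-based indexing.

i=5, j=4, emitted=[7, 11]

[i=1,j=1] 0<4 → i++
[i=2,j=1] 5>4 → j++
[i=2,j=2] 5<7 → i++
[i=3,j=2] 7==7 emit → i++,j++
[i=4,j=3] 11==11 emit → i++,j++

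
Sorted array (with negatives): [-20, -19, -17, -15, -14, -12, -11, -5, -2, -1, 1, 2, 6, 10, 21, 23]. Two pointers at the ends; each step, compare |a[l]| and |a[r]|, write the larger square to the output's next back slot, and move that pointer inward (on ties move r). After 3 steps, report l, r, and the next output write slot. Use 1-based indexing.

[1,16] |-20|<=|23| out[16]=529 → r--
[1,15] |-20|<=|21| out[15]=441 → r--
[1,14] |-20|>|10| out[14]=400 → l++

l=2, r=14, next write slot=13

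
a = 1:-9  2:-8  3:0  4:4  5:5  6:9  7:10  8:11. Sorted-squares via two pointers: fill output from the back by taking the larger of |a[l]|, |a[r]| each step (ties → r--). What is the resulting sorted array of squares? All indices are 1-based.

[0, 16, 25, 64, 81, 81, 100, 121]

l=1 r=8: |-9|<=|11| out[8]=121, r--
l=1 r=7: |-9|<=|10| out[7]=100, r--
l=1 r=6: |-9|<=|9| out[6]=81, r--
l=1 r=5: |-9|>|5| out[5]=81, l++
l=2 r=5: |-8|>|5| out[4]=64, l++
l=3 r=5: |0|<=|5| out[3]=25, r--
l=3 r=4: |0|<=|4| out[2]=16, r--
l=3 r=3: |0|<=|0| out[1]=0, r--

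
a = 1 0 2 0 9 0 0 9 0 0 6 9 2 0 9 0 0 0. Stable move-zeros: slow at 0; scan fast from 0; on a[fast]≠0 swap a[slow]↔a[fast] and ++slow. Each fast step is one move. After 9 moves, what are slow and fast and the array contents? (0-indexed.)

slow=4, fast=9, a=[1, 2, 9, 9, 0, 0, 0, 0, 0, 0, 6, 9, 2, 0, 9, 0, 0, 0]

slow=0 fast=0: a[fast]=1≠0 swap→a[0]=1, slow++,fast++
slow=1 fast=1: a[fast]=0, fast++
slow=1 fast=2: a[fast]=2≠0 swap→a[1]=2, slow++,fast++
slow=2 fast=3: a[fast]=0, fast++
slow=2 fast=4: a[fast]=9≠0 swap→a[2]=9, slow++,fast++
slow=3 fast=5: a[fast]=0, fast++
slow=3 fast=6: a[fast]=0, fast++
slow=3 fast=7: a[fast]=9≠0 swap→a[3]=9, slow++,fast++
slow=4 fast=8: a[fast]=0, fast++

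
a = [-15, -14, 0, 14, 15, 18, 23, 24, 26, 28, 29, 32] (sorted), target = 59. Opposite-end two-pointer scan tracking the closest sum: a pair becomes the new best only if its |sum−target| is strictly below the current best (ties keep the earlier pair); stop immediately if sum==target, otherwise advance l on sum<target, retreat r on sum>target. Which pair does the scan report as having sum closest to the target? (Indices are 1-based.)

l=1 r=12: -15+32=17 d=42 *, l++
l=2 r=12: -14+32=18 d=41 *, l++
l=3 r=12: 0+32=32 d=27 *, l++
l=4 r=12: 14+32=46 d=13 *, l++
l=5 r=12: 15+32=47 d=12 *, l++
l=6 r=12: 18+32=50 d=9 *, l++
l=7 r=12: 23+32=55 d=4 *, l++
l=8 r=12: 24+32=56 d=3 *, l++
l=9 r=12: 26+32=58 d=1 *, l++
l=10 r=12: 28+32=60 d=1, r--
l=10 r=11: 28+29=57 d=2, l++

pair (26, 32) with sum 58 (|Δ|=1)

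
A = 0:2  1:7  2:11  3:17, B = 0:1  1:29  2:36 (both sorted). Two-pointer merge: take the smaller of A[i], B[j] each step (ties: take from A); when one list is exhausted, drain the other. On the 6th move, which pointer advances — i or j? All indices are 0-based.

[i=0,j=0] A[i]=2>B[j]=1 take 1 → j++
[i=0,j=1] A[i]=2<=B[j]=29 take 2 → i++
[i=1,j=1] A[i]=7<=B[j]=29 take 7 → i++
[i=2,j=1] A[i]=11<=B[j]=29 take 11 → i++
[i=3,j=1] A[i]=17<=B[j]=29 take 17 → i++
[i=4,j=1] A done, take B[j]=29 → j++

j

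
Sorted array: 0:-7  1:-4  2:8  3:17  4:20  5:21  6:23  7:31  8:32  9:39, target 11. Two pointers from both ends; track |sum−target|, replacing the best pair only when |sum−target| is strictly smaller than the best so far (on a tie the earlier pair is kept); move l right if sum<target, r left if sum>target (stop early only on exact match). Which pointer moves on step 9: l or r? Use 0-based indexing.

l

[0,9] -7+39=32 d=21 * → r--
[0,8] -7+32=25 d=14 * → r--
[0,7] -7+31=24 d=13 * → r--
[0,6] -7+23=16 d=5 * → r--
[0,5] -7+21=14 d=3 * → r--
[0,4] -7+20=13 d=2 * → r--
[0,3] -7+17=10 d=1 * → l++
[1,3] -4+17=13 d=2 → r--
[1,2] -4+8=4 d=7 → l++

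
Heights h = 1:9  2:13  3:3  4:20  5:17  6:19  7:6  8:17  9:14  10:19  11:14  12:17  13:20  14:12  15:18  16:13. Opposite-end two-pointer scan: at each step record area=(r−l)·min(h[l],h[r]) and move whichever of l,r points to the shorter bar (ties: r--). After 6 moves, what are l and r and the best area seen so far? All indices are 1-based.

l=1 r=16: min(9,13)*15=135 best=135 *, l++
l=2 r=16: min(13,13)*14=182 best=182 *, r--
l=2 r=15: min(13,18)*13=169 best=182, l++
l=3 r=15: min(3,18)*12=36 best=182, l++
l=4 r=15: min(20,18)*11=198 best=198 *, r--
l=4 r=14: min(20,12)*10=120 best=198, r--

l=4, r=13, best area=198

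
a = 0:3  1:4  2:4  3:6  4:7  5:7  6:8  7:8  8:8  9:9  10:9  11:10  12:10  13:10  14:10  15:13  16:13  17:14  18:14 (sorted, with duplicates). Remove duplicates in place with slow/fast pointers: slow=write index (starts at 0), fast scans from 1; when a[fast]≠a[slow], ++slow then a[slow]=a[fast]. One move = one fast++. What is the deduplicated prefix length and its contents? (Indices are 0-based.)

length 9; prefix = [3, 4, 6, 7, 8, 9, 10, 13, 14]

slow=0 fast=1: a[fast]=4≠a[slow]=3 write a[1]=4, slow++,fast++
slow=1 fast=2: a[fast]=4=a[slow] dup, fast++
slow=1 fast=3: a[fast]=6≠a[slow]=4 write a[2]=6, slow++,fast++
slow=2 fast=4: a[fast]=7≠a[slow]=6 write a[3]=7, slow++,fast++
slow=3 fast=5: a[fast]=7=a[slow] dup, fast++
slow=3 fast=6: a[fast]=8≠a[slow]=7 write a[4]=8, slow++,fast++
slow=4 fast=7: a[fast]=8=a[slow] dup, fast++
slow=4 fast=8: a[fast]=8=a[slow] dup, fast++
slow=4 fast=9: a[fast]=9≠a[slow]=8 write a[5]=9, slow++,fast++
slow=5 fast=10: a[fast]=9=a[slow] dup, fast++
slow=5 fast=11: a[fast]=10≠a[slow]=9 write a[6]=10, slow++,fast++
slow=6 fast=12: a[fast]=10=a[slow] dup, fast++
slow=6 fast=13: a[fast]=10=a[slow] dup, fast++
slow=6 fast=14: a[fast]=10=a[slow] dup, fast++
slow=6 fast=15: a[fast]=13≠a[slow]=10 write a[7]=13, slow++,fast++
slow=7 fast=16: a[fast]=13=a[slow] dup, fast++
slow=7 fast=17: a[fast]=14≠a[slow]=13 write a[8]=14, slow++,fast++
slow=8 fast=18: a[fast]=14=a[slow] dup, fast++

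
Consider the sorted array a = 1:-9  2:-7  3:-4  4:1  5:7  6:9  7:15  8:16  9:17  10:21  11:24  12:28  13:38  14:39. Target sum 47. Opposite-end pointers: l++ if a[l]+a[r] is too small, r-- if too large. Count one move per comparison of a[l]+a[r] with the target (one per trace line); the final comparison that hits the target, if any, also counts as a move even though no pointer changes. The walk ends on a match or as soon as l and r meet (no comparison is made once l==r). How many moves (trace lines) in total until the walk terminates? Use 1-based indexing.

[1,14] -9+39=30 <47 → l++
[2,14] -7+39=32 <47 → l++
[3,14] -4+39=35 <47 → l++
[4,14] 1+39=40 <47 → l++
[5,14] 7+39=46 <47 → l++
[6,14] 9+39=48 >47 → r--
[6,13] 9+38=47 → found

7 moves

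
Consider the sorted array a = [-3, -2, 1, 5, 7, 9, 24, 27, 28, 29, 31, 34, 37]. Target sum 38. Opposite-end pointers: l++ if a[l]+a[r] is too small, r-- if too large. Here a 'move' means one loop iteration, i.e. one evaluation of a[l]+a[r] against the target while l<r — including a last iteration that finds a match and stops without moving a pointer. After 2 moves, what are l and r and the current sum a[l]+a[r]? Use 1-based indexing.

[1,13] -3+37=34 <38 → l++
[2,13] -2+37=35 <38 → l++

l=3, r=13, sum=38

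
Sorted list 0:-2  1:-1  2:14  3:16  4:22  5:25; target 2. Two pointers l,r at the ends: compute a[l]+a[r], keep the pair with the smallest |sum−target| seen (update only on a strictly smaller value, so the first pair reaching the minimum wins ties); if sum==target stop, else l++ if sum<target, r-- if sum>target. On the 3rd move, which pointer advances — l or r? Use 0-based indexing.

l=0 r=5: -2+25=23 d=21 *, r--
l=0 r=4: -2+22=20 d=18 *, r--
l=0 r=3: -2+16=14 d=12 *, r--

r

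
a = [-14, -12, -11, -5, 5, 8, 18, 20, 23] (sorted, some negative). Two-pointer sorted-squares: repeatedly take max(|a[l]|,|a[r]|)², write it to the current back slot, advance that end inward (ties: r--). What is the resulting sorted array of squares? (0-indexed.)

[25, 25, 64, 121, 144, 196, 324, 400, 529]

[0,8] |-14|<=|23| out[8]=529 → r--
[0,7] |-14|<=|20| out[7]=400 → r--
[0,6] |-14|<=|18| out[6]=324 → r--
[0,5] |-14|>|8| out[5]=196 → l++
[1,5] |-12|>|8| out[4]=144 → l++
[2,5] |-11|>|8| out[3]=121 → l++
[3,5] |-5|<=|8| out[2]=64 → r--
[3,4] |-5|<=|5| out[1]=25 → r--
[3,3] |-5|<=|-5| out[0]=25 → r--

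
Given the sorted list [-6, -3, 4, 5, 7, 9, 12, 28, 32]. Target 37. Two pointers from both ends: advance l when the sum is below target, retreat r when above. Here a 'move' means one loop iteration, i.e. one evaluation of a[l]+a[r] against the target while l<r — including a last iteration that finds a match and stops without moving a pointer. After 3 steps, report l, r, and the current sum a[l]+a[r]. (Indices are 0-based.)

l=3, r=8, sum=37

l=0 r=8: -6+32=26 <37, l++
l=1 r=8: -3+32=29 <37, l++
l=2 r=8: 4+32=36 <37, l++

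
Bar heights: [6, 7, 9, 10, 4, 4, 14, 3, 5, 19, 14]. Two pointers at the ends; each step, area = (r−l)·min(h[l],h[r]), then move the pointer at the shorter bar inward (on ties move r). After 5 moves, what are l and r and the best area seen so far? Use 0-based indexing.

l=5, r=10, best area=72

[0,10] min(6,14)*10=60 best=60 * → l++
[1,10] min(7,14)*9=63 best=63 * → l++
[2,10] min(9,14)*8=72 best=72 * → l++
[3,10] min(10,14)*7=70 best=72 → l++
[4,10] min(4,14)*6=24 best=72 → l++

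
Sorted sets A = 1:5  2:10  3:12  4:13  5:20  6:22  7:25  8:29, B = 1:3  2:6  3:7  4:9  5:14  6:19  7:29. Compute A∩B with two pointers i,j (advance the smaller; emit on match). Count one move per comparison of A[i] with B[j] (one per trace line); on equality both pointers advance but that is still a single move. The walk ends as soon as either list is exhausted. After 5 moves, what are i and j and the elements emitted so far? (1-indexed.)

i=2, j=5, emitted=[]

i=1 j=1: 5>3, j++
i=1 j=2: 5<6, i++
i=2 j=2: 10>6, j++
i=2 j=3: 10>7, j++
i=2 j=4: 10>9, j++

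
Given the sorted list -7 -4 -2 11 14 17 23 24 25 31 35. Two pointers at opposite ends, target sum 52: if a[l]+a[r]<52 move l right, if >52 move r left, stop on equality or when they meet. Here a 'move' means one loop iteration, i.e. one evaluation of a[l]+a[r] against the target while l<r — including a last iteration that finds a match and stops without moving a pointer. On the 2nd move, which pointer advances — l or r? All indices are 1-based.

[1,11] -7+35=28 <52 → l++
[2,11] -4+35=31 <52 → l++

l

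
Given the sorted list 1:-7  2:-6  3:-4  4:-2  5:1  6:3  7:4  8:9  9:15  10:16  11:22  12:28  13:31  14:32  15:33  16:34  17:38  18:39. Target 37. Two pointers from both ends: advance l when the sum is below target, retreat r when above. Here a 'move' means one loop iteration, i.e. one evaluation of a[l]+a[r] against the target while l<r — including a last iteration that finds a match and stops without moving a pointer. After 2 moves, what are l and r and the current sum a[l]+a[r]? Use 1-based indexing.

[1,18] -7+39=32 <37 → l++
[2,18] -6+39=33 <37 → l++

l=3, r=18, sum=35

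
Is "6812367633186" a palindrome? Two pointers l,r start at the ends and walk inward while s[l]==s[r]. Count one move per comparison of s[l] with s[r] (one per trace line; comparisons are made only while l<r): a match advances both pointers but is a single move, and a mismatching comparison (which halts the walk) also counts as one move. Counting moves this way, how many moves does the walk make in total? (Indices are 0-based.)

4 moves

[0,12] '6'=='6' → l++,r--
[1,11] '8'=='8' → l++,r--
[2,10] '1'=='1' → l++,r--
[3,9] '2'!='3' → stop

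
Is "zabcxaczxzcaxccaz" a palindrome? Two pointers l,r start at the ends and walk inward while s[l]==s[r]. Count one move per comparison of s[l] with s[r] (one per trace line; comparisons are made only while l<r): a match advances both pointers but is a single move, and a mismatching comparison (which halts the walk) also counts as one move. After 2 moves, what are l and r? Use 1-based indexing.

l=3, r=15

l=1 r=17: 'z'=='z', l++,r--
l=2 r=16: 'a'=='a', l++,r--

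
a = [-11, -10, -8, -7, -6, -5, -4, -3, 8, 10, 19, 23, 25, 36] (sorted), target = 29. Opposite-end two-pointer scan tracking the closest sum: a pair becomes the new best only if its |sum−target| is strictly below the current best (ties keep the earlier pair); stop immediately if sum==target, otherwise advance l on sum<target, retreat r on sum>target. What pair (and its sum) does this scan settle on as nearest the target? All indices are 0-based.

l=0 r=13: -11+36=25 d=4 *, l++
l=1 r=13: -10+36=26 d=3 *, l++
l=2 r=13: -8+36=28 d=1 *, l++
l=3 r=13: -7+36=29 d=0 *, stop

pair (-7, 36) with sum 29 (|Δ|=0)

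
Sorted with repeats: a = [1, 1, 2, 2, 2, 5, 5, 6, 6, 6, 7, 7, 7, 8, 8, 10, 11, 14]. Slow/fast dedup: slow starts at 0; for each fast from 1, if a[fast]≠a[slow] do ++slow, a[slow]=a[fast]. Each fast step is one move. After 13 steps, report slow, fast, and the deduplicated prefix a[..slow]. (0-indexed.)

slow=5, fast=14, prefix=[1, 2, 5, 6, 7, 8]

(s=0,f=1) a[fast]=1=a[slow] dup → fast++
(s=0,f=2) a[fast]=2≠a[slow]=1 write a[1]=2 → slow++,fast++
(s=1,f=3) a[fast]=2=a[slow] dup → fast++
(s=1,f=4) a[fast]=2=a[slow] dup → fast++
(s=1,f=5) a[fast]=5≠a[slow]=2 write a[2]=5 → slow++,fast++
(s=2,f=6) a[fast]=5=a[slow] dup → fast++
(s=2,f=7) a[fast]=6≠a[slow]=5 write a[3]=6 → slow++,fast++
(s=3,f=8) a[fast]=6=a[slow] dup → fast++
(s=3,f=9) a[fast]=6=a[slow] dup → fast++
(s=3,f=10) a[fast]=7≠a[slow]=6 write a[4]=7 → slow++,fast++
(s=4,f=11) a[fast]=7=a[slow] dup → fast++
(s=4,f=12) a[fast]=7=a[slow] dup → fast++
(s=4,f=13) a[fast]=8≠a[slow]=7 write a[5]=8 → slow++,fast++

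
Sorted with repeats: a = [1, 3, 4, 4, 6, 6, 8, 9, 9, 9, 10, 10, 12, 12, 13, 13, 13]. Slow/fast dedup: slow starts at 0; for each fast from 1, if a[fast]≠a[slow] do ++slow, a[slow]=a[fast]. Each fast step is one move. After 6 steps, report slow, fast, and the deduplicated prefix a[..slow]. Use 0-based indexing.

(s=0,f=1) a[fast]=3≠a[slow]=1 write a[1]=3 → slow++,fast++
(s=1,f=2) a[fast]=4≠a[slow]=3 write a[2]=4 → slow++,fast++
(s=2,f=3) a[fast]=4=a[slow] dup → fast++
(s=2,f=4) a[fast]=6≠a[slow]=4 write a[3]=6 → slow++,fast++
(s=3,f=5) a[fast]=6=a[slow] dup → fast++
(s=3,f=6) a[fast]=8≠a[slow]=6 write a[4]=8 → slow++,fast++

slow=4, fast=7, prefix=[1, 3, 4, 6, 8]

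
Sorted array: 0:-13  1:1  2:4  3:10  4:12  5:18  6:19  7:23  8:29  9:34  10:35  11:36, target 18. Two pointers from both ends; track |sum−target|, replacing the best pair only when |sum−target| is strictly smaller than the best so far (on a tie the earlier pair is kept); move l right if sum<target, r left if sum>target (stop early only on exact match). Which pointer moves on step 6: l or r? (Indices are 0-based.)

r

[0,11] -13+36=23 d=5 * → r--
[0,10] -13+35=22 d=4 * → r--
[0,9] -13+34=21 d=3 * → r--
[0,8] -13+29=16 d=2 * → l++
[1,8] 1+29=30 d=12 → r--
[1,7] 1+23=24 d=6 → r--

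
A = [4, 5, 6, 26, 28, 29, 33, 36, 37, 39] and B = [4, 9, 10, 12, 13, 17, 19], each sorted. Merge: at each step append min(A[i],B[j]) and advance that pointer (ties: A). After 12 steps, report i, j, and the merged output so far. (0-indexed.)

i=5, j=7, merged so far=[4, 4, 5, 6, 9, 10, 12, 13, 17, 19, 26, 28]

[i=0,j=0] A[i]=4<=B[j]=4 take 4 → i++
[i=1,j=0] A[i]=5>B[j]=4 take 4 → j++
[i=1,j=1] A[i]=5<=B[j]=9 take 5 → i++
[i=2,j=1] A[i]=6<=B[j]=9 take 6 → i++
[i=3,j=1] A[i]=26>B[j]=9 take 9 → j++
[i=3,j=2] A[i]=26>B[j]=10 take 10 → j++
[i=3,j=3] A[i]=26>B[j]=12 take 12 → j++
[i=3,j=4] A[i]=26>B[j]=13 take 13 → j++
[i=3,j=5] A[i]=26>B[j]=17 take 17 → j++
[i=3,j=6] A[i]=26>B[j]=19 take 19 → j++
[i=3,j=7] B done, take A[i]=26 → i++
[i=4,j=7] B done, take A[i]=28 → i++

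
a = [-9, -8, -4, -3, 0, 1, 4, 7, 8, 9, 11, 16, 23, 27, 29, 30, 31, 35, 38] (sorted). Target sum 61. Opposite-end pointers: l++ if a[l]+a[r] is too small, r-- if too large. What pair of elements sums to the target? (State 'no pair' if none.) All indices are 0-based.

l=0 r=18: -9+38=29 <61, l++
l=1 r=18: -8+38=30 <61, l++
l=2 r=18: -4+38=34 <61, l++
l=3 r=18: -3+38=35 <61, l++
l=4 r=18: 0+38=38 <61, l++
l=5 r=18: 1+38=39 <61, l++
l=6 r=18: 4+38=42 <61, l++
l=7 r=18: 7+38=45 <61, l++
l=8 r=18: 8+38=46 <61, l++
l=9 r=18: 9+38=47 <61, l++
l=10 r=18: 11+38=49 <61, l++
l=11 r=18: 16+38=54 <61, l++
l=12 r=18: 23+38=61, found

(23, 38)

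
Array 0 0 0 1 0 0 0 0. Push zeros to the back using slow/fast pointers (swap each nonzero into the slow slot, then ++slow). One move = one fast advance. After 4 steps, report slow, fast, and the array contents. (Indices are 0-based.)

slow=0 fast=0: a[fast]=0, fast++
slow=0 fast=1: a[fast]=0, fast++
slow=0 fast=2: a[fast]=0, fast++
slow=0 fast=3: a[fast]=1≠0 swap→a[0]=1, slow++,fast++

slow=1, fast=4, a=[1, 0, 0, 0, 0, 0, 0, 0]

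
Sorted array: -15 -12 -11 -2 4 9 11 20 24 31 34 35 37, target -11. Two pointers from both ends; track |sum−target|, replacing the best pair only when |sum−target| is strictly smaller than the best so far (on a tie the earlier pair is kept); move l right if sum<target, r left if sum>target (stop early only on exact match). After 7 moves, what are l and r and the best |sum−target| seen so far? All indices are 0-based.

l=0, r=5, best |Δ|=7

[0,12] -15+37=22 d=33 * → r--
[0,11] -15+35=20 d=31 * → r--
[0,10] -15+34=19 d=30 * → r--
[0,9] -15+31=16 d=27 * → r--
[0,8] -15+24=9 d=20 * → r--
[0,7] -15+20=5 d=16 * → r--
[0,6] -15+11=-4 d=7 * → r--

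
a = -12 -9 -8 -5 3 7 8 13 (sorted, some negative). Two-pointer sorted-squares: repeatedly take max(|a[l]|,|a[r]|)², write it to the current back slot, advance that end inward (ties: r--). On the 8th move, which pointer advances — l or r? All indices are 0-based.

[0,7] |-12|<=|13| out[7]=169 → r--
[0,6] |-12|>|8| out[6]=144 → l++
[1,6] |-9|>|8| out[5]=81 → l++
[2,6] |-8|<=|8| out[4]=64 → r--
[2,5] |-8|>|7| out[3]=64 → l++
[3,5] |-5|<=|7| out[2]=49 → r--
[3,4] |-5|>|3| out[1]=25 → l++
[4,4] |3|<=|3| out[0]=9 → r--

r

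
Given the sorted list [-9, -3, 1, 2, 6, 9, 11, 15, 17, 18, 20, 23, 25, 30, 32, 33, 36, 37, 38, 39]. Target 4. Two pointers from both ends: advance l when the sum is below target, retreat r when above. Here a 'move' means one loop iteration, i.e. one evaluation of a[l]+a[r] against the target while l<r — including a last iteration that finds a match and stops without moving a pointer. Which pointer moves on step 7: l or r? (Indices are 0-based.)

r

[0,19] -9+39=30 >4 → r--
[0,18] -9+38=29 >4 → r--
[0,17] -9+37=28 >4 → r--
[0,16] -9+36=27 >4 → r--
[0,15] -9+33=24 >4 → r--
[0,14] -9+32=23 >4 → r--
[0,13] -9+30=21 >4 → r--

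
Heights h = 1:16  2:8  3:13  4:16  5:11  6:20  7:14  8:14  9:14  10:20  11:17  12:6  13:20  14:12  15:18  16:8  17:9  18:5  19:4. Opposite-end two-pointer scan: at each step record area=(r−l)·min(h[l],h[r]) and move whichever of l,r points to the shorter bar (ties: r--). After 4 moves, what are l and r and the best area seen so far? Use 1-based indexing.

l=1, r=15, best area=144

l=1 r=19: min(16,4)*18=72 best=72 *, r--
l=1 r=18: min(16,5)*17=85 best=85 *, r--
l=1 r=17: min(16,9)*16=144 best=144 *, r--
l=1 r=16: min(16,8)*15=120 best=144, r--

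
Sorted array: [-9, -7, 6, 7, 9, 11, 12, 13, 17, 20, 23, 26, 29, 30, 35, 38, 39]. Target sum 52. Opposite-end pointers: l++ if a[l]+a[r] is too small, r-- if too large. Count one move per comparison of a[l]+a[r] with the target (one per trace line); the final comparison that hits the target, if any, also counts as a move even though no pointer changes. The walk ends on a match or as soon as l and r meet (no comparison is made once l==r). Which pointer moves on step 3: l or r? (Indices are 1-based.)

l

l=1 r=17: -9+39=30 <52, l++
l=2 r=17: -7+39=32 <52, l++
l=3 r=17: 6+39=45 <52, l++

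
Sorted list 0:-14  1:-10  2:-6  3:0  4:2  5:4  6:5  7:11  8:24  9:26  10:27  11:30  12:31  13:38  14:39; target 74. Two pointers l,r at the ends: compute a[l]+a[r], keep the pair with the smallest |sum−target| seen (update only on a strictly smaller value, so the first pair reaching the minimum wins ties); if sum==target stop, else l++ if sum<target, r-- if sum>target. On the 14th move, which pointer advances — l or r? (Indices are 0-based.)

r

[0,14] -14+39=25 d=49 * → l++
[1,14] -10+39=29 d=45 * → l++
[2,14] -6+39=33 d=41 * → l++
[3,14] 0+39=39 d=35 * → l++
[4,14] 2+39=41 d=33 * → l++
[5,14] 4+39=43 d=31 * → l++
[6,14] 5+39=44 d=30 * → l++
[7,14] 11+39=50 d=24 * → l++
[8,14] 24+39=63 d=11 * → l++
[9,14] 26+39=65 d=9 * → l++
[10,14] 27+39=66 d=8 * → l++
[11,14] 30+39=69 d=5 * → l++
[12,14] 31+39=70 d=4 * → l++
[13,14] 38+39=77 d=3 * → r--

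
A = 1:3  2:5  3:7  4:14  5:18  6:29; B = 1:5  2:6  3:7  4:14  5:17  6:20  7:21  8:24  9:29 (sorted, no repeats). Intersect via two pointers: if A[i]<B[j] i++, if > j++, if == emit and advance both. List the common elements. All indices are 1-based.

intersection = [5, 7, 14, 29]

[i=1,j=1] 3<5 → i++
[i=2,j=1] 5==5 emit → i++,j++
[i=3,j=2] 7>6 → j++
[i=3,j=3] 7==7 emit → i++,j++
[i=4,j=4] 14==14 emit → i++,j++
[i=5,j=5] 18>17 → j++
[i=5,j=6] 18<20 → i++
[i=6,j=6] 29>20 → j++
[i=6,j=7] 29>21 → j++
[i=6,j=8] 29>24 → j++
[i=6,j=9] 29==29 emit → i++,j++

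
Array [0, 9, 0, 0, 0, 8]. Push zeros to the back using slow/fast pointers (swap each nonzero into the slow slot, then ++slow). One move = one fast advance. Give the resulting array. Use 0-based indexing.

[9, 8, 0, 0, 0, 0]

slow=0 fast=0: a[fast]=0, fast++
slow=0 fast=1: a[fast]=9≠0 swap→a[0]=9, slow++,fast++
slow=1 fast=2: a[fast]=0, fast++
slow=1 fast=3: a[fast]=0, fast++
slow=1 fast=4: a[fast]=0, fast++
slow=1 fast=5: a[fast]=8≠0 swap→a[1]=8, slow++,fast++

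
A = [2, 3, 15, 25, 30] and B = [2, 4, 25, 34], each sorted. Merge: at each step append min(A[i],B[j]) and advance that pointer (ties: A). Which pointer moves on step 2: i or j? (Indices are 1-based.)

j

i=1 j=1: A[i]=2<=B[j]=2 take 2, i++
i=2 j=1: A[i]=3>B[j]=2 take 2, j++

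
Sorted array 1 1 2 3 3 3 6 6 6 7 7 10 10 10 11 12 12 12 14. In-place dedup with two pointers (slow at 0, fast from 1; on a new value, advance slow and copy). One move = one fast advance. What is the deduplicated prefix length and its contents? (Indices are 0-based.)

length 9; prefix = [1, 2, 3, 6, 7, 10, 11, 12, 14]

slow=0 fast=1: a[fast]=1=a[slow] dup, fast++
slow=0 fast=2: a[fast]=2≠a[slow]=1 write a[1]=2, slow++,fast++
slow=1 fast=3: a[fast]=3≠a[slow]=2 write a[2]=3, slow++,fast++
slow=2 fast=4: a[fast]=3=a[slow] dup, fast++
slow=2 fast=5: a[fast]=3=a[slow] dup, fast++
slow=2 fast=6: a[fast]=6≠a[slow]=3 write a[3]=6, slow++,fast++
slow=3 fast=7: a[fast]=6=a[slow] dup, fast++
slow=3 fast=8: a[fast]=6=a[slow] dup, fast++
slow=3 fast=9: a[fast]=7≠a[slow]=6 write a[4]=7, slow++,fast++
slow=4 fast=10: a[fast]=7=a[slow] dup, fast++
slow=4 fast=11: a[fast]=10≠a[slow]=7 write a[5]=10, slow++,fast++
slow=5 fast=12: a[fast]=10=a[slow] dup, fast++
slow=5 fast=13: a[fast]=10=a[slow] dup, fast++
slow=5 fast=14: a[fast]=11≠a[slow]=10 write a[6]=11, slow++,fast++
slow=6 fast=15: a[fast]=12≠a[slow]=11 write a[7]=12, slow++,fast++
slow=7 fast=16: a[fast]=12=a[slow] dup, fast++
slow=7 fast=17: a[fast]=12=a[slow] dup, fast++
slow=7 fast=18: a[fast]=14≠a[slow]=12 write a[8]=14, slow++,fast++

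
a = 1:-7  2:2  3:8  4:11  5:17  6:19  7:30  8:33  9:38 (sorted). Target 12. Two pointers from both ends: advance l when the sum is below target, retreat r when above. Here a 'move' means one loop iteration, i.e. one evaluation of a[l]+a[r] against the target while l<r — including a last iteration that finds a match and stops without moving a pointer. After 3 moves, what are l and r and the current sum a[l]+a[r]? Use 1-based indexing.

l=1, r=6, sum=12

l=1 r=9: -7+38=31 >12, r--
l=1 r=8: -7+33=26 >12, r--
l=1 r=7: -7+30=23 >12, r--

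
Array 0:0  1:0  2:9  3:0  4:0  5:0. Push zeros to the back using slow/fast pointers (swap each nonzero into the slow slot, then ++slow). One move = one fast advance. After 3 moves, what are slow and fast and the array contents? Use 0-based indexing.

slow=1, fast=3, a=[9, 0, 0, 0, 0, 0]

(s=0,f=0) a[fast]=0 → fast++
(s=0,f=1) a[fast]=0 → fast++
(s=0,f=2) a[fast]=9≠0 swap→a[0]=9 → slow++,fast++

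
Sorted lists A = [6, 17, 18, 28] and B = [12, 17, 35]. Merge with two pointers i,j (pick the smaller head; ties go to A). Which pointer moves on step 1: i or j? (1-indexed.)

i

[i=1,j=1] A[i]=6<=B[j]=12 take 6 → i++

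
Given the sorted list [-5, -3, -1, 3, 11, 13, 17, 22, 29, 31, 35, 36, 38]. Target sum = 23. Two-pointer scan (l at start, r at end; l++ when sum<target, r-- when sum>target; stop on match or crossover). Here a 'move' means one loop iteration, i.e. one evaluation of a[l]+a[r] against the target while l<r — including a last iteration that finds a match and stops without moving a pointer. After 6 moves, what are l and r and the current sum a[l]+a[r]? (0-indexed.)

l=0 r=12: -5+38=33 >23, r--
l=0 r=11: -5+36=31 >23, r--
l=0 r=10: -5+35=30 >23, r--
l=0 r=9: -5+31=26 >23, r--
l=0 r=8: -5+29=24 >23, r--
l=0 r=7: -5+22=17 <23, l++

l=1, r=7, sum=19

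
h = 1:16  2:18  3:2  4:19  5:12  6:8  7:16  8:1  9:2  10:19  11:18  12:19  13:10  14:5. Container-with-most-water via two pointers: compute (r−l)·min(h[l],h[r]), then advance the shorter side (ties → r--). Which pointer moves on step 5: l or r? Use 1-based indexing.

l

l=1 r=14: min(16,5)*13=65 best=65 *, r--
l=1 r=13: min(16,10)*12=120 best=120 *, r--
l=1 r=12: min(16,19)*11=176 best=176 *, l++
l=2 r=12: min(18,19)*10=180 best=180 *, l++
l=3 r=12: min(2,19)*9=18 best=180, l++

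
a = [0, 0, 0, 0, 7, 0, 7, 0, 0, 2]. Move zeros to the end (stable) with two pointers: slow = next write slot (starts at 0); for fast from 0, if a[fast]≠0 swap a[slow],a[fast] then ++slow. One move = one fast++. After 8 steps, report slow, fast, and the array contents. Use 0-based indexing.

(s=0,f=0) a[fast]=0 → fast++
(s=0,f=1) a[fast]=0 → fast++
(s=0,f=2) a[fast]=0 → fast++
(s=0,f=3) a[fast]=0 → fast++
(s=0,f=4) a[fast]=7≠0 swap→a[0]=7 → slow++,fast++
(s=1,f=5) a[fast]=0 → fast++
(s=1,f=6) a[fast]=7≠0 swap→a[1]=7 → slow++,fast++
(s=2,f=7) a[fast]=0 → fast++

slow=2, fast=8, a=[7, 7, 0, 0, 0, 0, 0, 0, 0, 2]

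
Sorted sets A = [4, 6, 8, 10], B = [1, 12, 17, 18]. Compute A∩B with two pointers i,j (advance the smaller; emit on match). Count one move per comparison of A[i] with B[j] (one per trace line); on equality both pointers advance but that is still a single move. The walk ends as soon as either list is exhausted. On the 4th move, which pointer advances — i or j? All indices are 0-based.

[i=0,j=0] 4>1 → j++
[i=0,j=1] 4<12 → i++
[i=1,j=1] 6<12 → i++
[i=2,j=1] 8<12 → i++

i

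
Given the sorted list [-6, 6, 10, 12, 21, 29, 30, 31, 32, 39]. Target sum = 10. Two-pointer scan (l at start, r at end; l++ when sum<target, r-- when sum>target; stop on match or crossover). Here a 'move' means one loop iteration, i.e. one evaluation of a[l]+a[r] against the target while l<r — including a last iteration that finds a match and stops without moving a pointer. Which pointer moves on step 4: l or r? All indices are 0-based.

r

l=0 r=9: -6+39=33 >10, r--
l=0 r=8: -6+32=26 >10, r--
l=0 r=7: -6+31=25 >10, r--
l=0 r=6: -6+30=24 >10, r--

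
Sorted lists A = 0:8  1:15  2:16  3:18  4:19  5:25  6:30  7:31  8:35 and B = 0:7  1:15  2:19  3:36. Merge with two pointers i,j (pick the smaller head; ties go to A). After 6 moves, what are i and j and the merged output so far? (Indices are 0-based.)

i=0 j=0: A[i]=8>B[j]=7 take 7, j++
i=0 j=1: A[i]=8<=B[j]=15 take 8, i++
i=1 j=1: A[i]=15<=B[j]=15 take 15, i++
i=2 j=1: A[i]=16>B[j]=15 take 15, j++
i=2 j=2: A[i]=16<=B[j]=19 take 16, i++
i=3 j=2: A[i]=18<=B[j]=19 take 18, i++

i=4, j=2, merged so far=[7, 8, 15, 15, 16, 18]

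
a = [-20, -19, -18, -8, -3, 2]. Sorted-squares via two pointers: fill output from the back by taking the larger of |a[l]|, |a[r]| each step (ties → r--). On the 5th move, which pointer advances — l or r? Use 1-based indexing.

l=1 r=6: |-20|>|2| out[6]=400, l++
l=2 r=6: |-19|>|2| out[5]=361, l++
l=3 r=6: |-18|>|2| out[4]=324, l++
l=4 r=6: |-8|>|2| out[3]=64, l++
l=5 r=6: |-3|>|2| out[2]=9, l++

l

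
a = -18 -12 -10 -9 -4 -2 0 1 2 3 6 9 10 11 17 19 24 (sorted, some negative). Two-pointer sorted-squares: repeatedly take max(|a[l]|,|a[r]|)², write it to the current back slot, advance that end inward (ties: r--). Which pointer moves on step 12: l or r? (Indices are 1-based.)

[1,17] |-18|<=|24| out[17]=576 → r--
[1,16] |-18|<=|19| out[16]=361 → r--
[1,15] |-18|>|17| out[15]=324 → l++
[2,15] |-12|<=|17| out[14]=289 → r--
[2,14] |-12|>|11| out[13]=144 → l++
[3,14] |-10|<=|11| out[12]=121 → r--
[3,13] |-10|<=|10| out[11]=100 → r--
[3,12] |-10|>|9| out[10]=100 → l++
[4,12] |-9|<=|9| out[9]=81 → r--
[4,11] |-9|>|6| out[8]=81 → l++
[5,11] |-4|<=|6| out[7]=36 → r--
[5,10] |-4|>|3| out[6]=16 → l++

l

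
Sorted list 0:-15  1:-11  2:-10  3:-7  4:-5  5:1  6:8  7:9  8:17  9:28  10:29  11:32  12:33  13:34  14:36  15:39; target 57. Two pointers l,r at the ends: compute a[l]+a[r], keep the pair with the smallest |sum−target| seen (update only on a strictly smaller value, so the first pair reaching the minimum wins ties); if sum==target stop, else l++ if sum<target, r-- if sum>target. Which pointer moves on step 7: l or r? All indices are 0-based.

l=0 r=15: -15+39=24 d=33 *, l++
l=1 r=15: -11+39=28 d=29 *, l++
l=2 r=15: -10+39=29 d=28 *, l++
l=3 r=15: -7+39=32 d=25 *, l++
l=4 r=15: -5+39=34 d=23 *, l++
l=5 r=15: 1+39=40 d=17 *, l++
l=6 r=15: 8+39=47 d=10 *, l++

l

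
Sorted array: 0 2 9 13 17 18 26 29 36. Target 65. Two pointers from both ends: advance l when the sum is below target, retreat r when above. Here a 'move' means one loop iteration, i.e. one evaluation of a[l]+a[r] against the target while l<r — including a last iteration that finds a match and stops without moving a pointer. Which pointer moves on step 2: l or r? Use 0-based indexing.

l

l=0 r=8: 0+36=36 <65, l++
l=1 r=8: 2+36=38 <65, l++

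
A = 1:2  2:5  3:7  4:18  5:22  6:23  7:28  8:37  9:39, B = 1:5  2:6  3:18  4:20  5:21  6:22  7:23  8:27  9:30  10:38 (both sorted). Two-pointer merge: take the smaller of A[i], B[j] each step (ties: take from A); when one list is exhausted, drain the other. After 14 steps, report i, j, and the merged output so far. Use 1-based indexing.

[i=1,j=1] A[i]=2<=B[j]=5 take 2 → i++
[i=2,j=1] A[i]=5<=B[j]=5 take 5 → i++
[i=3,j=1] A[i]=7>B[j]=5 take 5 → j++
[i=3,j=2] A[i]=7>B[j]=6 take 6 → j++
[i=3,j=3] A[i]=7<=B[j]=18 take 7 → i++
[i=4,j=3] A[i]=18<=B[j]=18 take 18 → i++
[i=5,j=3] A[i]=22>B[j]=18 take 18 → j++
[i=5,j=4] A[i]=22>B[j]=20 take 20 → j++
[i=5,j=5] A[i]=22>B[j]=21 take 21 → j++
[i=5,j=6] A[i]=22<=B[j]=22 take 22 → i++
[i=6,j=6] A[i]=23>B[j]=22 take 22 → j++
[i=6,j=7] A[i]=23<=B[j]=23 take 23 → i++
[i=7,j=7] A[i]=28>B[j]=23 take 23 → j++
[i=7,j=8] A[i]=28>B[j]=27 take 27 → j++

i=7, j=9, merged so far=[2, 5, 5, 6, 7, 18, 18, 20, 21, 22, 22, 23, 23, 27]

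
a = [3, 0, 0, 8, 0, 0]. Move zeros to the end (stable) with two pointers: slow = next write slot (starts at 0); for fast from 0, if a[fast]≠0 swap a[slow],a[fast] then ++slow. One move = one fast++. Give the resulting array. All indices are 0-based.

[3, 8, 0, 0, 0, 0]

(s=0,f=0) a[fast]=3≠0 swap→a[0]=3 → slow++,fast++
(s=1,f=1) a[fast]=0 → fast++
(s=1,f=2) a[fast]=0 → fast++
(s=1,f=3) a[fast]=8≠0 swap→a[1]=8 → slow++,fast++
(s=2,f=4) a[fast]=0 → fast++
(s=2,f=5) a[fast]=0 → fast++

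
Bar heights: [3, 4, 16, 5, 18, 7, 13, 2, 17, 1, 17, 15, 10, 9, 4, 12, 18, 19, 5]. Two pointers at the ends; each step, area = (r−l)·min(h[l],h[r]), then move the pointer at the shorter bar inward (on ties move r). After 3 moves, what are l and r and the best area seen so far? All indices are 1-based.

l=1 r=19: min(3,5)*18=54 best=54 *, l++
l=2 r=19: min(4,5)*17=68 best=68 *, l++
l=3 r=19: min(16,5)*16=80 best=80 *, r--

l=3, r=18, best area=80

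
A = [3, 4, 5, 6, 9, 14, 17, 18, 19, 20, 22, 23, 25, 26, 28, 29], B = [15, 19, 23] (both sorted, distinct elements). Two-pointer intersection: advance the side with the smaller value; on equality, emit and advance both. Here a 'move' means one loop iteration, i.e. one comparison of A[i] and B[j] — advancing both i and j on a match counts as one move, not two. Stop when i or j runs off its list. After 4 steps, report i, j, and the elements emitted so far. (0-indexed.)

[i=0,j=0] 3<15 → i++
[i=1,j=0] 4<15 → i++
[i=2,j=0] 5<15 → i++
[i=3,j=0] 6<15 → i++

i=4, j=0, emitted=[]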